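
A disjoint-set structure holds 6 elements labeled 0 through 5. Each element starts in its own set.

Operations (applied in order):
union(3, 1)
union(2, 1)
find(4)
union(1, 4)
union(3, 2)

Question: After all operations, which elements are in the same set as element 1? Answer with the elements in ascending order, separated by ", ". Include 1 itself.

Step 1: union(3, 1) -> merged; set of 3 now {1, 3}
Step 2: union(2, 1) -> merged; set of 2 now {1, 2, 3}
Step 3: find(4) -> no change; set of 4 is {4}
Step 4: union(1, 4) -> merged; set of 1 now {1, 2, 3, 4}
Step 5: union(3, 2) -> already same set; set of 3 now {1, 2, 3, 4}
Component of 1: {1, 2, 3, 4}

Answer: 1, 2, 3, 4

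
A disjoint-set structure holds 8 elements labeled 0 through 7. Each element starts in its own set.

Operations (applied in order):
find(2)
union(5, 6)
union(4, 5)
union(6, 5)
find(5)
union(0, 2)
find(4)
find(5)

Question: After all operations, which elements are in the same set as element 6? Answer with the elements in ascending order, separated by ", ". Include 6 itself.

Step 1: find(2) -> no change; set of 2 is {2}
Step 2: union(5, 6) -> merged; set of 5 now {5, 6}
Step 3: union(4, 5) -> merged; set of 4 now {4, 5, 6}
Step 4: union(6, 5) -> already same set; set of 6 now {4, 5, 6}
Step 5: find(5) -> no change; set of 5 is {4, 5, 6}
Step 6: union(0, 2) -> merged; set of 0 now {0, 2}
Step 7: find(4) -> no change; set of 4 is {4, 5, 6}
Step 8: find(5) -> no change; set of 5 is {4, 5, 6}
Component of 6: {4, 5, 6}

Answer: 4, 5, 6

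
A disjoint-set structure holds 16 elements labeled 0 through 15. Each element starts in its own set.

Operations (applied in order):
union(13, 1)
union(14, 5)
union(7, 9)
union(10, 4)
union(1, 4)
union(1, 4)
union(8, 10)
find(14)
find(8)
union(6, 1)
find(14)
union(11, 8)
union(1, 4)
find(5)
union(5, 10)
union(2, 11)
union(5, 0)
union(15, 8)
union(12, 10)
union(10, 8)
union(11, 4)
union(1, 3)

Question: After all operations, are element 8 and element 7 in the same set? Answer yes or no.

Step 1: union(13, 1) -> merged; set of 13 now {1, 13}
Step 2: union(14, 5) -> merged; set of 14 now {5, 14}
Step 3: union(7, 9) -> merged; set of 7 now {7, 9}
Step 4: union(10, 4) -> merged; set of 10 now {4, 10}
Step 5: union(1, 4) -> merged; set of 1 now {1, 4, 10, 13}
Step 6: union(1, 4) -> already same set; set of 1 now {1, 4, 10, 13}
Step 7: union(8, 10) -> merged; set of 8 now {1, 4, 8, 10, 13}
Step 8: find(14) -> no change; set of 14 is {5, 14}
Step 9: find(8) -> no change; set of 8 is {1, 4, 8, 10, 13}
Step 10: union(6, 1) -> merged; set of 6 now {1, 4, 6, 8, 10, 13}
Step 11: find(14) -> no change; set of 14 is {5, 14}
Step 12: union(11, 8) -> merged; set of 11 now {1, 4, 6, 8, 10, 11, 13}
Step 13: union(1, 4) -> already same set; set of 1 now {1, 4, 6, 8, 10, 11, 13}
Step 14: find(5) -> no change; set of 5 is {5, 14}
Step 15: union(5, 10) -> merged; set of 5 now {1, 4, 5, 6, 8, 10, 11, 13, 14}
Step 16: union(2, 11) -> merged; set of 2 now {1, 2, 4, 5, 6, 8, 10, 11, 13, 14}
Step 17: union(5, 0) -> merged; set of 5 now {0, 1, 2, 4, 5, 6, 8, 10, 11, 13, 14}
Step 18: union(15, 8) -> merged; set of 15 now {0, 1, 2, 4, 5, 6, 8, 10, 11, 13, 14, 15}
Step 19: union(12, 10) -> merged; set of 12 now {0, 1, 2, 4, 5, 6, 8, 10, 11, 12, 13, 14, 15}
Step 20: union(10, 8) -> already same set; set of 10 now {0, 1, 2, 4, 5, 6, 8, 10, 11, 12, 13, 14, 15}
Step 21: union(11, 4) -> already same set; set of 11 now {0, 1, 2, 4, 5, 6, 8, 10, 11, 12, 13, 14, 15}
Step 22: union(1, 3) -> merged; set of 1 now {0, 1, 2, 3, 4, 5, 6, 8, 10, 11, 12, 13, 14, 15}
Set of 8: {0, 1, 2, 3, 4, 5, 6, 8, 10, 11, 12, 13, 14, 15}; 7 is not a member.

Answer: no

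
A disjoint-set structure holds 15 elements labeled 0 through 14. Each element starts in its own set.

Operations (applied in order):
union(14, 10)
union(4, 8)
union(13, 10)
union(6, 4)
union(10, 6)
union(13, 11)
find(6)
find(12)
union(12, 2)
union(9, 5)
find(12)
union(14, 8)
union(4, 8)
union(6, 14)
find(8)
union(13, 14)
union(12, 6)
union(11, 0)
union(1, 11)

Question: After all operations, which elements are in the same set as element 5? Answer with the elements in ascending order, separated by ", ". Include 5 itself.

Step 1: union(14, 10) -> merged; set of 14 now {10, 14}
Step 2: union(4, 8) -> merged; set of 4 now {4, 8}
Step 3: union(13, 10) -> merged; set of 13 now {10, 13, 14}
Step 4: union(6, 4) -> merged; set of 6 now {4, 6, 8}
Step 5: union(10, 6) -> merged; set of 10 now {4, 6, 8, 10, 13, 14}
Step 6: union(13, 11) -> merged; set of 13 now {4, 6, 8, 10, 11, 13, 14}
Step 7: find(6) -> no change; set of 6 is {4, 6, 8, 10, 11, 13, 14}
Step 8: find(12) -> no change; set of 12 is {12}
Step 9: union(12, 2) -> merged; set of 12 now {2, 12}
Step 10: union(9, 5) -> merged; set of 9 now {5, 9}
Step 11: find(12) -> no change; set of 12 is {2, 12}
Step 12: union(14, 8) -> already same set; set of 14 now {4, 6, 8, 10, 11, 13, 14}
Step 13: union(4, 8) -> already same set; set of 4 now {4, 6, 8, 10, 11, 13, 14}
Step 14: union(6, 14) -> already same set; set of 6 now {4, 6, 8, 10, 11, 13, 14}
Step 15: find(8) -> no change; set of 8 is {4, 6, 8, 10, 11, 13, 14}
Step 16: union(13, 14) -> already same set; set of 13 now {4, 6, 8, 10, 11, 13, 14}
Step 17: union(12, 6) -> merged; set of 12 now {2, 4, 6, 8, 10, 11, 12, 13, 14}
Step 18: union(11, 0) -> merged; set of 11 now {0, 2, 4, 6, 8, 10, 11, 12, 13, 14}
Step 19: union(1, 11) -> merged; set of 1 now {0, 1, 2, 4, 6, 8, 10, 11, 12, 13, 14}
Component of 5: {5, 9}

Answer: 5, 9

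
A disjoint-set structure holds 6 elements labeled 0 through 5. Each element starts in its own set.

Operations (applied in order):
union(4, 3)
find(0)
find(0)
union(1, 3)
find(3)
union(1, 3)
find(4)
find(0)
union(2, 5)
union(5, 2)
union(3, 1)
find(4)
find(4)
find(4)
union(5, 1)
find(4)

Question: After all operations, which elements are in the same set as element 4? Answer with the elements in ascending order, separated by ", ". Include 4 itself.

Step 1: union(4, 3) -> merged; set of 4 now {3, 4}
Step 2: find(0) -> no change; set of 0 is {0}
Step 3: find(0) -> no change; set of 0 is {0}
Step 4: union(1, 3) -> merged; set of 1 now {1, 3, 4}
Step 5: find(3) -> no change; set of 3 is {1, 3, 4}
Step 6: union(1, 3) -> already same set; set of 1 now {1, 3, 4}
Step 7: find(4) -> no change; set of 4 is {1, 3, 4}
Step 8: find(0) -> no change; set of 0 is {0}
Step 9: union(2, 5) -> merged; set of 2 now {2, 5}
Step 10: union(5, 2) -> already same set; set of 5 now {2, 5}
Step 11: union(3, 1) -> already same set; set of 3 now {1, 3, 4}
Step 12: find(4) -> no change; set of 4 is {1, 3, 4}
Step 13: find(4) -> no change; set of 4 is {1, 3, 4}
Step 14: find(4) -> no change; set of 4 is {1, 3, 4}
Step 15: union(5, 1) -> merged; set of 5 now {1, 2, 3, 4, 5}
Step 16: find(4) -> no change; set of 4 is {1, 2, 3, 4, 5}
Component of 4: {1, 2, 3, 4, 5}

Answer: 1, 2, 3, 4, 5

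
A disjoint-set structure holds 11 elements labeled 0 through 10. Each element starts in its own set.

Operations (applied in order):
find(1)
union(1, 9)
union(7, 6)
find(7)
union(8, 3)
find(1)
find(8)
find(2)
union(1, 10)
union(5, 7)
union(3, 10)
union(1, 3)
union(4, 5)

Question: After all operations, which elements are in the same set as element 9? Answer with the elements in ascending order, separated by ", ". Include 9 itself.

Answer: 1, 3, 8, 9, 10

Derivation:
Step 1: find(1) -> no change; set of 1 is {1}
Step 2: union(1, 9) -> merged; set of 1 now {1, 9}
Step 3: union(7, 6) -> merged; set of 7 now {6, 7}
Step 4: find(7) -> no change; set of 7 is {6, 7}
Step 5: union(8, 3) -> merged; set of 8 now {3, 8}
Step 6: find(1) -> no change; set of 1 is {1, 9}
Step 7: find(8) -> no change; set of 8 is {3, 8}
Step 8: find(2) -> no change; set of 2 is {2}
Step 9: union(1, 10) -> merged; set of 1 now {1, 9, 10}
Step 10: union(5, 7) -> merged; set of 5 now {5, 6, 7}
Step 11: union(3, 10) -> merged; set of 3 now {1, 3, 8, 9, 10}
Step 12: union(1, 3) -> already same set; set of 1 now {1, 3, 8, 9, 10}
Step 13: union(4, 5) -> merged; set of 4 now {4, 5, 6, 7}
Component of 9: {1, 3, 8, 9, 10}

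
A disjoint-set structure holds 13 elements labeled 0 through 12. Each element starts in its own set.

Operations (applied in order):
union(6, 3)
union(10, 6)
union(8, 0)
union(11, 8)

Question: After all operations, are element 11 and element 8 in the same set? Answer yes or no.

Answer: yes

Derivation:
Step 1: union(6, 3) -> merged; set of 6 now {3, 6}
Step 2: union(10, 6) -> merged; set of 10 now {3, 6, 10}
Step 3: union(8, 0) -> merged; set of 8 now {0, 8}
Step 4: union(11, 8) -> merged; set of 11 now {0, 8, 11}
Set of 11: {0, 8, 11}; 8 is a member.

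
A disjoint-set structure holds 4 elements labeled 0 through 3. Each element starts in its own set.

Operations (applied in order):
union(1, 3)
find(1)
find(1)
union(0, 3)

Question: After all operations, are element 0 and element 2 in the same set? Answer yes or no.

Step 1: union(1, 3) -> merged; set of 1 now {1, 3}
Step 2: find(1) -> no change; set of 1 is {1, 3}
Step 3: find(1) -> no change; set of 1 is {1, 3}
Step 4: union(0, 3) -> merged; set of 0 now {0, 1, 3}
Set of 0: {0, 1, 3}; 2 is not a member.

Answer: no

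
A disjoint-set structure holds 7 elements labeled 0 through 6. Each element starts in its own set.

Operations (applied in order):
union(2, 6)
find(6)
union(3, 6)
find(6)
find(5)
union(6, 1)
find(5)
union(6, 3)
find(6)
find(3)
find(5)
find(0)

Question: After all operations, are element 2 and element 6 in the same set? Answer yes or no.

Step 1: union(2, 6) -> merged; set of 2 now {2, 6}
Step 2: find(6) -> no change; set of 6 is {2, 6}
Step 3: union(3, 6) -> merged; set of 3 now {2, 3, 6}
Step 4: find(6) -> no change; set of 6 is {2, 3, 6}
Step 5: find(5) -> no change; set of 5 is {5}
Step 6: union(6, 1) -> merged; set of 6 now {1, 2, 3, 6}
Step 7: find(5) -> no change; set of 5 is {5}
Step 8: union(6, 3) -> already same set; set of 6 now {1, 2, 3, 6}
Step 9: find(6) -> no change; set of 6 is {1, 2, 3, 6}
Step 10: find(3) -> no change; set of 3 is {1, 2, 3, 6}
Step 11: find(5) -> no change; set of 5 is {5}
Step 12: find(0) -> no change; set of 0 is {0}
Set of 2: {1, 2, 3, 6}; 6 is a member.

Answer: yes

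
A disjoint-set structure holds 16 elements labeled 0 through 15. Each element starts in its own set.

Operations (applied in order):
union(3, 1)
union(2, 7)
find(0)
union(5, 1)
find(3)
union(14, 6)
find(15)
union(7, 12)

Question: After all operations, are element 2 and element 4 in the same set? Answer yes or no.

Answer: no

Derivation:
Step 1: union(3, 1) -> merged; set of 3 now {1, 3}
Step 2: union(2, 7) -> merged; set of 2 now {2, 7}
Step 3: find(0) -> no change; set of 0 is {0}
Step 4: union(5, 1) -> merged; set of 5 now {1, 3, 5}
Step 5: find(3) -> no change; set of 3 is {1, 3, 5}
Step 6: union(14, 6) -> merged; set of 14 now {6, 14}
Step 7: find(15) -> no change; set of 15 is {15}
Step 8: union(7, 12) -> merged; set of 7 now {2, 7, 12}
Set of 2: {2, 7, 12}; 4 is not a member.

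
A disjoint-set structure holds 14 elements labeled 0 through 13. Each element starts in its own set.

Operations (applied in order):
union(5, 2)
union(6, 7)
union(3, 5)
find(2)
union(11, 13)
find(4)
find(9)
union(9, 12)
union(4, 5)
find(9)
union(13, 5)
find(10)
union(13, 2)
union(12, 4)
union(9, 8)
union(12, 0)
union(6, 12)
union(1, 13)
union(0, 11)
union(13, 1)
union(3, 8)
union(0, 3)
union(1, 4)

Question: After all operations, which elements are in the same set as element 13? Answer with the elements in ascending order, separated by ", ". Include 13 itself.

Step 1: union(5, 2) -> merged; set of 5 now {2, 5}
Step 2: union(6, 7) -> merged; set of 6 now {6, 7}
Step 3: union(3, 5) -> merged; set of 3 now {2, 3, 5}
Step 4: find(2) -> no change; set of 2 is {2, 3, 5}
Step 5: union(11, 13) -> merged; set of 11 now {11, 13}
Step 6: find(4) -> no change; set of 4 is {4}
Step 7: find(9) -> no change; set of 9 is {9}
Step 8: union(9, 12) -> merged; set of 9 now {9, 12}
Step 9: union(4, 5) -> merged; set of 4 now {2, 3, 4, 5}
Step 10: find(9) -> no change; set of 9 is {9, 12}
Step 11: union(13, 5) -> merged; set of 13 now {2, 3, 4, 5, 11, 13}
Step 12: find(10) -> no change; set of 10 is {10}
Step 13: union(13, 2) -> already same set; set of 13 now {2, 3, 4, 5, 11, 13}
Step 14: union(12, 4) -> merged; set of 12 now {2, 3, 4, 5, 9, 11, 12, 13}
Step 15: union(9, 8) -> merged; set of 9 now {2, 3, 4, 5, 8, 9, 11, 12, 13}
Step 16: union(12, 0) -> merged; set of 12 now {0, 2, 3, 4, 5, 8, 9, 11, 12, 13}
Step 17: union(6, 12) -> merged; set of 6 now {0, 2, 3, 4, 5, 6, 7, 8, 9, 11, 12, 13}
Step 18: union(1, 13) -> merged; set of 1 now {0, 1, 2, 3, 4, 5, 6, 7, 8, 9, 11, 12, 13}
Step 19: union(0, 11) -> already same set; set of 0 now {0, 1, 2, 3, 4, 5, 6, 7, 8, 9, 11, 12, 13}
Step 20: union(13, 1) -> already same set; set of 13 now {0, 1, 2, 3, 4, 5, 6, 7, 8, 9, 11, 12, 13}
Step 21: union(3, 8) -> already same set; set of 3 now {0, 1, 2, 3, 4, 5, 6, 7, 8, 9, 11, 12, 13}
Step 22: union(0, 3) -> already same set; set of 0 now {0, 1, 2, 3, 4, 5, 6, 7, 8, 9, 11, 12, 13}
Step 23: union(1, 4) -> already same set; set of 1 now {0, 1, 2, 3, 4, 5, 6, 7, 8, 9, 11, 12, 13}
Component of 13: {0, 1, 2, 3, 4, 5, 6, 7, 8, 9, 11, 12, 13}

Answer: 0, 1, 2, 3, 4, 5, 6, 7, 8, 9, 11, 12, 13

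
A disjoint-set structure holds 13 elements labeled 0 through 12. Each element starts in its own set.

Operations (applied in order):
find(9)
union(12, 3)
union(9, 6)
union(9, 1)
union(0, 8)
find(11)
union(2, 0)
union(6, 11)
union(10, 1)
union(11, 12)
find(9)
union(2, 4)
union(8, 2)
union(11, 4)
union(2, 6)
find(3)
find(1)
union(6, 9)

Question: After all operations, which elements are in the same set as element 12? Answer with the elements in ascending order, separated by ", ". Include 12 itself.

Answer: 0, 1, 2, 3, 4, 6, 8, 9, 10, 11, 12

Derivation:
Step 1: find(9) -> no change; set of 9 is {9}
Step 2: union(12, 3) -> merged; set of 12 now {3, 12}
Step 3: union(9, 6) -> merged; set of 9 now {6, 9}
Step 4: union(9, 1) -> merged; set of 9 now {1, 6, 9}
Step 5: union(0, 8) -> merged; set of 0 now {0, 8}
Step 6: find(11) -> no change; set of 11 is {11}
Step 7: union(2, 0) -> merged; set of 2 now {0, 2, 8}
Step 8: union(6, 11) -> merged; set of 6 now {1, 6, 9, 11}
Step 9: union(10, 1) -> merged; set of 10 now {1, 6, 9, 10, 11}
Step 10: union(11, 12) -> merged; set of 11 now {1, 3, 6, 9, 10, 11, 12}
Step 11: find(9) -> no change; set of 9 is {1, 3, 6, 9, 10, 11, 12}
Step 12: union(2, 4) -> merged; set of 2 now {0, 2, 4, 8}
Step 13: union(8, 2) -> already same set; set of 8 now {0, 2, 4, 8}
Step 14: union(11, 4) -> merged; set of 11 now {0, 1, 2, 3, 4, 6, 8, 9, 10, 11, 12}
Step 15: union(2, 6) -> already same set; set of 2 now {0, 1, 2, 3, 4, 6, 8, 9, 10, 11, 12}
Step 16: find(3) -> no change; set of 3 is {0, 1, 2, 3, 4, 6, 8, 9, 10, 11, 12}
Step 17: find(1) -> no change; set of 1 is {0, 1, 2, 3, 4, 6, 8, 9, 10, 11, 12}
Step 18: union(6, 9) -> already same set; set of 6 now {0, 1, 2, 3, 4, 6, 8, 9, 10, 11, 12}
Component of 12: {0, 1, 2, 3, 4, 6, 8, 9, 10, 11, 12}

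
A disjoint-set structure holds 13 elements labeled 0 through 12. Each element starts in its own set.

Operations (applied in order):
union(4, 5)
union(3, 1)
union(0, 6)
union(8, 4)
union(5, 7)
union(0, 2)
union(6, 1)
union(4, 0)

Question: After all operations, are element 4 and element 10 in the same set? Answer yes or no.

Answer: no

Derivation:
Step 1: union(4, 5) -> merged; set of 4 now {4, 5}
Step 2: union(3, 1) -> merged; set of 3 now {1, 3}
Step 3: union(0, 6) -> merged; set of 0 now {0, 6}
Step 4: union(8, 4) -> merged; set of 8 now {4, 5, 8}
Step 5: union(5, 7) -> merged; set of 5 now {4, 5, 7, 8}
Step 6: union(0, 2) -> merged; set of 0 now {0, 2, 6}
Step 7: union(6, 1) -> merged; set of 6 now {0, 1, 2, 3, 6}
Step 8: union(4, 0) -> merged; set of 4 now {0, 1, 2, 3, 4, 5, 6, 7, 8}
Set of 4: {0, 1, 2, 3, 4, 5, 6, 7, 8}; 10 is not a member.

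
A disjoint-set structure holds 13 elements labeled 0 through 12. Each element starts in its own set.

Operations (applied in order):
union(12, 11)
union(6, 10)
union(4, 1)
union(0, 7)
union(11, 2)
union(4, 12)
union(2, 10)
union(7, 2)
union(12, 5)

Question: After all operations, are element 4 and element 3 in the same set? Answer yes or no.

Answer: no

Derivation:
Step 1: union(12, 11) -> merged; set of 12 now {11, 12}
Step 2: union(6, 10) -> merged; set of 6 now {6, 10}
Step 3: union(4, 1) -> merged; set of 4 now {1, 4}
Step 4: union(0, 7) -> merged; set of 0 now {0, 7}
Step 5: union(11, 2) -> merged; set of 11 now {2, 11, 12}
Step 6: union(4, 12) -> merged; set of 4 now {1, 2, 4, 11, 12}
Step 7: union(2, 10) -> merged; set of 2 now {1, 2, 4, 6, 10, 11, 12}
Step 8: union(7, 2) -> merged; set of 7 now {0, 1, 2, 4, 6, 7, 10, 11, 12}
Step 9: union(12, 5) -> merged; set of 12 now {0, 1, 2, 4, 5, 6, 7, 10, 11, 12}
Set of 4: {0, 1, 2, 4, 5, 6, 7, 10, 11, 12}; 3 is not a member.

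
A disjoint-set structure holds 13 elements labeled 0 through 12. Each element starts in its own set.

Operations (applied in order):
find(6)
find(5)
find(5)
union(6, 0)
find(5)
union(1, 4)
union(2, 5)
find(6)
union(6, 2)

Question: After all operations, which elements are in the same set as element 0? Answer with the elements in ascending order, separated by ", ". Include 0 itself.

Answer: 0, 2, 5, 6

Derivation:
Step 1: find(6) -> no change; set of 6 is {6}
Step 2: find(5) -> no change; set of 5 is {5}
Step 3: find(5) -> no change; set of 5 is {5}
Step 4: union(6, 0) -> merged; set of 6 now {0, 6}
Step 5: find(5) -> no change; set of 5 is {5}
Step 6: union(1, 4) -> merged; set of 1 now {1, 4}
Step 7: union(2, 5) -> merged; set of 2 now {2, 5}
Step 8: find(6) -> no change; set of 6 is {0, 6}
Step 9: union(6, 2) -> merged; set of 6 now {0, 2, 5, 6}
Component of 0: {0, 2, 5, 6}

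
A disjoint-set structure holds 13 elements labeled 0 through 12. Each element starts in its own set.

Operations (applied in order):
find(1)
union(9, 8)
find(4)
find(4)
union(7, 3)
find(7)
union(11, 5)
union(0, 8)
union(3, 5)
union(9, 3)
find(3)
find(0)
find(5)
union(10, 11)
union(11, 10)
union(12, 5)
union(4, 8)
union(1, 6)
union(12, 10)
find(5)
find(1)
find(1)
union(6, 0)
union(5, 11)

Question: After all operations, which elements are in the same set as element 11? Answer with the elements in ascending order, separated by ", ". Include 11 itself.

Answer: 0, 1, 3, 4, 5, 6, 7, 8, 9, 10, 11, 12

Derivation:
Step 1: find(1) -> no change; set of 1 is {1}
Step 2: union(9, 8) -> merged; set of 9 now {8, 9}
Step 3: find(4) -> no change; set of 4 is {4}
Step 4: find(4) -> no change; set of 4 is {4}
Step 5: union(7, 3) -> merged; set of 7 now {3, 7}
Step 6: find(7) -> no change; set of 7 is {3, 7}
Step 7: union(11, 5) -> merged; set of 11 now {5, 11}
Step 8: union(0, 8) -> merged; set of 0 now {0, 8, 9}
Step 9: union(3, 5) -> merged; set of 3 now {3, 5, 7, 11}
Step 10: union(9, 3) -> merged; set of 9 now {0, 3, 5, 7, 8, 9, 11}
Step 11: find(3) -> no change; set of 3 is {0, 3, 5, 7, 8, 9, 11}
Step 12: find(0) -> no change; set of 0 is {0, 3, 5, 7, 8, 9, 11}
Step 13: find(5) -> no change; set of 5 is {0, 3, 5, 7, 8, 9, 11}
Step 14: union(10, 11) -> merged; set of 10 now {0, 3, 5, 7, 8, 9, 10, 11}
Step 15: union(11, 10) -> already same set; set of 11 now {0, 3, 5, 7, 8, 9, 10, 11}
Step 16: union(12, 5) -> merged; set of 12 now {0, 3, 5, 7, 8, 9, 10, 11, 12}
Step 17: union(4, 8) -> merged; set of 4 now {0, 3, 4, 5, 7, 8, 9, 10, 11, 12}
Step 18: union(1, 6) -> merged; set of 1 now {1, 6}
Step 19: union(12, 10) -> already same set; set of 12 now {0, 3, 4, 5, 7, 8, 9, 10, 11, 12}
Step 20: find(5) -> no change; set of 5 is {0, 3, 4, 5, 7, 8, 9, 10, 11, 12}
Step 21: find(1) -> no change; set of 1 is {1, 6}
Step 22: find(1) -> no change; set of 1 is {1, 6}
Step 23: union(6, 0) -> merged; set of 6 now {0, 1, 3, 4, 5, 6, 7, 8, 9, 10, 11, 12}
Step 24: union(5, 11) -> already same set; set of 5 now {0, 1, 3, 4, 5, 6, 7, 8, 9, 10, 11, 12}
Component of 11: {0, 1, 3, 4, 5, 6, 7, 8, 9, 10, 11, 12}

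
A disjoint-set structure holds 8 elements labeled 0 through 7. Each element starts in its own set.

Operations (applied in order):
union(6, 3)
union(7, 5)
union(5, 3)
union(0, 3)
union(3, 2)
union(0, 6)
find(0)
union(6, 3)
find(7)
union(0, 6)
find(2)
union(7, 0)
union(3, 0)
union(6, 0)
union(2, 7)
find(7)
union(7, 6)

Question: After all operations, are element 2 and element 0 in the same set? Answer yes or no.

Step 1: union(6, 3) -> merged; set of 6 now {3, 6}
Step 2: union(7, 5) -> merged; set of 7 now {5, 7}
Step 3: union(5, 3) -> merged; set of 5 now {3, 5, 6, 7}
Step 4: union(0, 3) -> merged; set of 0 now {0, 3, 5, 6, 7}
Step 5: union(3, 2) -> merged; set of 3 now {0, 2, 3, 5, 6, 7}
Step 6: union(0, 6) -> already same set; set of 0 now {0, 2, 3, 5, 6, 7}
Step 7: find(0) -> no change; set of 0 is {0, 2, 3, 5, 6, 7}
Step 8: union(6, 3) -> already same set; set of 6 now {0, 2, 3, 5, 6, 7}
Step 9: find(7) -> no change; set of 7 is {0, 2, 3, 5, 6, 7}
Step 10: union(0, 6) -> already same set; set of 0 now {0, 2, 3, 5, 6, 7}
Step 11: find(2) -> no change; set of 2 is {0, 2, 3, 5, 6, 7}
Step 12: union(7, 0) -> already same set; set of 7 now {0, 2, 3, 5, 6, 7}
Step 13: union(3, 0) -> already same set; set of 3 now {0, 2, 3, 5, 6, 7}
Step 14: union(6, 0) -> already same set; set of 6 now {0, 2, 3, 5, 6, 7}
Step 15: union(2, 7) -> already same set; set of 2 now {0, 2, 3, 5, 6, 7}
Step 16: find(7) -> no change; set of 7 is {0, 2, 3, 5, 6, 7}
Step 17: union(7, 6) -> already same set; set of 7 now {0, 2, 3, 5, 6, 7}
Set of 2: {0, 2, 3, 5, 6, 7}; 0 is a member.

Answer: yes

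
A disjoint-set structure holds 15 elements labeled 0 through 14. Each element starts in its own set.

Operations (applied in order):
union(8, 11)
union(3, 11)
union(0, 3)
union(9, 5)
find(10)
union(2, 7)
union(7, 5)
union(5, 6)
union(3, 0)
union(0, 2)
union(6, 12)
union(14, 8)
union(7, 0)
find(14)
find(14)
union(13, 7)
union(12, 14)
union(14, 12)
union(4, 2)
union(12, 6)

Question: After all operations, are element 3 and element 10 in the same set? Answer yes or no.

Answer: no

Derivation:
Step 1: union(8, 11) -> merged; set of 8 now {8, 11}
Step 2: union(3, 11) -> merged; set of 3 now {3, 8, 11}
Step 3: union(0, 3) -> merged; set of 0 now {0, 3, 8, 11}
Step 4: union(9, 5) -> merged; set of 9 now {5, 9}
Step 5: find(10) -> no change; set of 10 is {10}
Step 6: union(2, 7) -> merged; set of 2 now {2, 7}
Step 7: union(7, 5) -> merged; set of 7 now {2, 5, 7, 9}
Step 8: union(5, 6) -> merged; set of 5 now {2, 5, 6, 7, 9}
Step 9: union(3, 0) -> already same set; set of 3 now {0, 3, 8, 11}
Step 10: union(0, 2) -> merged; set of 0 now {0, 2, 3, 5, 6, 7, 8, 9, 11}
Step 11: union(6, 12) -> merged; set of 6 now {0, 2, 3, 5, 6, 7, 8, 9, 11, 12}
Step 12: union(14, 8) -> merged; set of 14 now {0, 2, 3, 5, 6, 7, 8, 9, 11, 12, 14}
Step 13: union(7, 0) -> already same set; set of 7 now {0, 2, 3, 5, 6, 7, 8, 9, 11, 12, 14}
Step 14: find(14) -> no change; set of 14 is {0, 2, 3, 5, 6, 7, 8, 9, 11, 12, 14}
Step 15: find(14) -> no change; set of 14 is {0, 2, 3, 5, 6, 7, 8, 9, 11, 12, 14}
Step 16: union(13, 7) -> merged; set of 13 now {0, 2, 3, 5, 6, 7, 8, 9, 11, 12, 13, 14}
Step 17: union(12, 14) -> already same set; set of 12 now {0, 2, 3, 5, 6, 7, 8, 9, 11, 12, 13, 14}
Step 18: union(14, 12) -> already same set; set of 14 now {0, 2, 3, 5, 6, 7, 8, 9, 11, 12, 13, 14}
Step 19: union(4, 2) -> merged; set of 4 now {0, 2, 3, 4, 5, 6, 7, 8, 9, 11, 12, 13, 14}
Step 20: union(12, 6) -> already same set; set of 12 now {0, 2, 3, 4, 5, 6, 7, 8, 9, 11, 12, 13, 14}
Set of 3: {0, 2, 3, 4, 5, 6, 7, 8, 9, 11, 12, 13, 14}; 10 is not a member.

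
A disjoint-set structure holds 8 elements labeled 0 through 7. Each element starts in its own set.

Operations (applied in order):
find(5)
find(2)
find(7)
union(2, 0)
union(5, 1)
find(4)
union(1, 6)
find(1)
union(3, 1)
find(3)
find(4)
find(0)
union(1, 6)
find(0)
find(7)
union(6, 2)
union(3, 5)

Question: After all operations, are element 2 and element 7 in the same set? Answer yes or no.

Step 1: find(5) -> no change; set of 5 is {5}
Step 2: find(2) -> no change; set of 2 is {2}
Step 3: find(7) -> no change; set of 7 is {7}
Step 4: union(2, 0) -> merged; set of 2 now {0, 2}
Step 5: union(5, 1) -> merged; set of 5 now {1, 5}
Step 6: find(4) -> no change; set of 4 is {4}
Step 7: union(1, 6) -> merged; set of 1 now {1, 5, 6}
Step 8: find(1) -> no change; set of 1 is {1, 5, 6}
Step 9: union(3, 1) -> merged; set of 3 now {1, 3, 5, 6}
Step 10: find(3) -> no change; set of 3 is {1, 3, 5, 6}
Step 11: find(4) -> no change; set of 4 is {4}
Step 12: find(0) -> no change; set of 0 is {0, 2}
Step 13: union(1, 6) -> already same set; set of 1 now {1, 3, 5, 6}
Step 14: find(0) -> no change; set of 0 is {0, 2}
Step 15: find(7) -> no change; set of 7 is {7}
Step 16: union(6, 2) -> merged; set of 6 now {0, 1, 2, 3, 5, 6}
Step 17: union(3, 5) -> already same set; set of 3 now {0, 1, 2, 3, 5, 6}
Set of 2: {0, 1, 2, 3, 5, 6}; 7 is not a member.

Answer: no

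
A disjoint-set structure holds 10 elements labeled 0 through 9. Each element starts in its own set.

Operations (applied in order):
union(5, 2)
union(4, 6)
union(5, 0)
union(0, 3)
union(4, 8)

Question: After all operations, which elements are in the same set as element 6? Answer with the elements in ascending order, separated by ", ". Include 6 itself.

Step 1: union(5, 2) -> merged; set of 5 now {2, 5}
Step 2: union(4, 6) -> merged; set of 4 now {4, 6}
Step 3: union(5, 0) -> merged; set of 5 now {0, 2, 5}
Step 4: union(0, 3) -> merged; set of 0 now {0, 2, 3, 5}
Step 5: union(4, 8) -> merged; set of 4 now {4, 6, 8}
Component of 6: {4, 6, 8}

Answer: 4, 6, 8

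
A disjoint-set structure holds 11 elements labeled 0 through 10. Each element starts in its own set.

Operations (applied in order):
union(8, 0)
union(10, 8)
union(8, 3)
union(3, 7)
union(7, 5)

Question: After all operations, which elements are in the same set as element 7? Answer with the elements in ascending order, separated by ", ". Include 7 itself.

Step 1: union(8, 0) -> merged; set of 8 now {0, 8}
Step 2: union(10, 8) -> merged; set of 10 now {0, 8, 10}
Step 3: union(8, 3) -> merged; set of 8 now {0, 3, 8, 10}
Step 4: union(3, 7) -> merged; set of 3 now {0, 3, 7, 8, 10}
Step 5: union(7, 5) -> merged; set of 7 now {0, 3, 5, 7, 8, 10}
Component of 7: {0, 3, 5, 7, 8, 10}

Answer: 0, 3, 5, 7, 8, 10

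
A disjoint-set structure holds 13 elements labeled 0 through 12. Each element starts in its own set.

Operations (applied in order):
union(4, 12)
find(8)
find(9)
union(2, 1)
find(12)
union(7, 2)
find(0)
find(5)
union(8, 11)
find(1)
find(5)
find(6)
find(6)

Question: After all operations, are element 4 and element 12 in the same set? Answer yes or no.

Step 1: union(4, 12) -> merged; set of 4 now {4, 12}
Step 2: find(8) -> no change; set of 8 is {8}
Step 3: find(9) -> no change; set of 9 is {9}
Step 4: union(2, 1) -> merged; set of 2 now {1, 2}
Step 5: find(12) -> no change; set of 12 is {4, 12}
Step 6: union(7, 2) -> merged; set of 7 now {1, 2, 7}
Step 7: find(0) -> no change; set of 0 is {0}
Step 8: find(5) -> no change; set of 5 is {5}
Step 9: union(8, 11) -> merged; set of 8 now {8, 11}
Step 10: find(1) -> no change; set of 1 is {1, 2, 7}
Step 11: find(5) -> no change; set of 5 is {5}
Step 12: find(6) -> no change; set of 6 is {6}
Step 13: find(6) -> no change; set of 6 is {6}
Set of 4: {4, 12}; 12 is a member.

Answer: yes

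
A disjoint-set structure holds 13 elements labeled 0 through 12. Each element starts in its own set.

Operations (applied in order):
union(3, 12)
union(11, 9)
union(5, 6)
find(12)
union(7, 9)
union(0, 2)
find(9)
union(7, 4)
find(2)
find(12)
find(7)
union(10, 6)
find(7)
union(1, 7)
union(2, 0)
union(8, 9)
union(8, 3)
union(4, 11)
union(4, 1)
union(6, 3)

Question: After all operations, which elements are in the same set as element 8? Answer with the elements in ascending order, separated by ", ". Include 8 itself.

Step 1: union(3, 12) -> merged; set of 3 now {3, 12}
Step 2: union(11, 9) -> merged; set of 11 now {9, 11}
Step 3: union(5, 6) -> merged; set of 5 now {5, 6}
Step 4: find(12) -> no change; set of 12 is {3, 12}
Step 5: union(7, 9) -> merged; set of 7 now {7, 9, 11}
Step 6: union(0, 2) -> merged; set of 0 now {0, 2}
Step 7: find(9) -> no change; set of 9 is {7, 9, 11}
Step 8: union(7, 4) -> merged; set of 7 now {4, 7, 9, 11}
Step 9: find(2) -> no change; set of 2 is {0, 2}
Step 10: find(12) -> no change; set of 12 is {3, 12}
Step 11: find(7) -> no change; set of 7 is {4, 7, 9, 11}
Step 12: union(10, 6) -> merged; set of 10 now {5, 6, 10}
Step 13: find(7) -> no change; set of 7 is {4, 7, 9, 11}
Step 14: union(1, 7) -> merged; set of 1 now {1, 4, 7, 9, 11}
Step 15: union(2, 0) -> already same set; set of 2 now {0, 2}
Step 16: union(8, 9) -> merged; set of 8 now {1, 4, 7, 8, 9, 11}
Step 17: union(8, 3) -> merged; set of 8 now {1, 3, 4, 7, 8, 9, 11, 12}
Step 18: union(4, 11) -> already same set; set of 4 now {1, 3, 4, 7, 8, 9, 11, 12}
Step 19: union(4, 1) -> already same set; set of 4 now {1, 3, 4, 7, 8, 9, 11, 12}
Step 20: union(6, 3) -> merged; set of 6 now {1, 3, 4, 5, 6, 7, 8, 9, 10, 11, 12}
Component of 8: {1, 3, 4, 5, 6, 7, 8, 9, 10, 11, 12}

Answer: 1, 3, 4, 5, 6, 7, 8, 9, 10, 11, 12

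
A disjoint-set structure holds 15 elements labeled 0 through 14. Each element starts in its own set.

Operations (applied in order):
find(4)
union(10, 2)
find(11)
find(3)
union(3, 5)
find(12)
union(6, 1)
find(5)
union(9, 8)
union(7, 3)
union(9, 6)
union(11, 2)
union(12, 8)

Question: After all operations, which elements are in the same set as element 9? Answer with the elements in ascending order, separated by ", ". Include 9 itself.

Answer: 1, 6, 8, 9, 12

Derivation:
Step 1: find(4) -> no change; set of 4 is {4}
Step 2: union(10, 2) -> merged; set of 10 now {2, 10}
Step 3: find(11) -> no change; set of 11 is {11}
Step 4: find(3) -> no change; set of 3 is {3}
Step 5: union(3, 5) -> merged; set of 3 now {3, 5}
Step 6: find(12) -> no change; set of 12 is {12}
Step 7: union(6, 1) -> merged; set of 6 now {1, 6}
Step 8: find(5) -> no change; set of 5 is {3, 5}
Step 9: union(9, 8) -> merged; set of 9 now {8, 9}
Step 10: union(7, 3) -> merged; set of 7 now {3, 5, 7}
Step 11: union(9, 6) -> merged; set of 9 now {1, 6, 8, 9}
Step 12: union(11, 2) -> merged; set of 11 now {2, 10, 11}
Step 13: union(12, 8) -> merged; set of 12 now {1, 6, 8, 9, 12}
Component of 9: {1, 6, 8, 9, 12}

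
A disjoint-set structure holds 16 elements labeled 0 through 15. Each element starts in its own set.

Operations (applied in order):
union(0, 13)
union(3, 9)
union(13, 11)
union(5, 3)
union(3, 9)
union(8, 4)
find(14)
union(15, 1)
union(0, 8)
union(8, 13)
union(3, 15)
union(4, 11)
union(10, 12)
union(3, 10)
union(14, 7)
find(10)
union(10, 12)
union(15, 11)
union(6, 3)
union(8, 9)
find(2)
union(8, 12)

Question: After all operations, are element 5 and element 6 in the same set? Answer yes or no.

Step 1: union(0, 13) -> merged; set of 0 now {0, 13}
Step 2: union(3, 9) -> merged; set of 3 now {3, 9}
Step 3: union(13, 11) -> merged; set of 13 now {0, 11, 13}
Step 4: union(5, 3) -> merged; set of 5 now {3, 5, 9}
Step 5: union(3, 9) -> already same set; set of 3 now {3, 5, 9}
Step 6: union(8, 4) -> merged; set of 8 now {4, 8}
Step 7: find(14) -> no change; set of 14 is {14}
Step 8: union(15, 1) -> merged; set of 15 now {1, 15}
Step 9: union(0, 8) -> merged; set of 0 now {0, 4, 8, 11, 13}
Step 10: union(8, 13) -> already same set; set of 8 now {0, 4, 8, 11, 13}
Step 11: union(3, 15) -> merged; set of 3 now {1, 3, 5, 9, 15}
Step 12: union(4, 11) -> already same set; set of 4 now {0, 4, 8, 11, 13}
Step 13: union(10, 12) -> merged; set of 10 now {10, 12}
Step 14: union(3, 10) -> merged; set of 3 now {1, 3, 5, 9, 10, 12, 15}
Step 15: union(14, 7) -> merged; set of 14 now {7, 14}
Step 16: find(10) -> no change; set of 10 is {1, 3, 5, 9, 10, 12, 15}
Step 17: union(10, 12) -> already same set; set of 10 now {1, 3, 5, 9, 10, 12, 15}
Step 18: union(15, 11) -> merged; set of 15 now {0, 1, 3, 4, 5, 8, 9, 10, 11, 12, 13, 15}
Step 19: union(6, 3) -> merged; set of 6 now {0, 1, 3, 4, 5, 6, 8, 9, 10, 11, 12, 13, 15}
Step 20: union(8, 9) -> already same set; set of 8 now {0, 1, 3, 4, 5, 6, 8, 9, 10, 11, 12, 13, 15}
Step 21: find(2) -> no change; set of 2 is {2}
Step 22: union(8, 12) -> already same set; set of 8 now {0, 1, 3, 4, 5, 6, 8, 9, 10, 11, 12, 13, 15}
Set of 5: {0, 1, 3, 4, 5, 6, 8, 9, 10, 11, 12, 13, 15}; 6 is a member.

Answer: yes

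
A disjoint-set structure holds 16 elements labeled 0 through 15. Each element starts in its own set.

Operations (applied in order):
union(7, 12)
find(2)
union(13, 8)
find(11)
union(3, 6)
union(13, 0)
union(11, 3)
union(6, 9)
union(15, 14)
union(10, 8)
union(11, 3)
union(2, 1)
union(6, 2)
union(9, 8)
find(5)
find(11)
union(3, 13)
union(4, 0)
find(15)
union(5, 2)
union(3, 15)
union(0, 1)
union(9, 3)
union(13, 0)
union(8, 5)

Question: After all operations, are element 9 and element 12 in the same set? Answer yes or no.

Step 1: union(7, 12) -> merged; set of 7 now {7, 12}
Step 2: find(2) -> no change; set of 2 is {2}
Step 3: union(13, 8) -> merged; set of 13 now {8, 13}
Step 4: find(11) -> no change; set of 11 is {11}
Step 5: union(3, 6) -> merged; set of 3 now {3, 6}
Step 6: union(13, 0) -> merged; set of 13 now {0, 8, 13}
Step 7: union(11, 3) -> merged; set of 11 now {3, 6, 11}
Step 8: union(6, 9) -> merged; set of 6 now {3, 6, 9, 11}
Step 9: union(15, 14) -> merged; set of 15 now {14, 15}
Step 10: union(10, 8) -> merged; set of 10 now {0, 8, 10, 13}
Step 11: union(11, 3) -> already same set; set of 11 now {3, 6, 9, 11}
Step 12: union(2, 1) -> merged; set of 2 now {1, 2}
Step 13: union(6, 2) -> merged; set of 6 now {1, 2, 3, 6, 9, 11}
Step 14: union(9, 8) -> merged; set of 9 now {0, 1, 2, 3, 6, 8, 9, 10, 11, 13}
Step 15: find(5) -> no change; set of 5 is {5}
Step 16: find(11) -> no change; set of 11 is {0, 1, 2, 3, 6, 8, 9, 10, 11, 13}
Step 17: union(3, 13) -> already same set; set of 3 now {0, 1, 2, 3, 6, 8, 9, 10, 11, 13}
Step 18: union(4, 0) -> merged; set of 4 now {0, 1, 2, 3, 4, 6, 8, 9, 10, 11, 13}
Step 19: find(15) -> no change; set of 15 is {14, 15}
Step 20: union(5, 2) -> merged; set of 5 now {0, 1, 2, 3, 4, 5, 6, 8, 9, 10, 11, 13}
Step 21: union(3, 15) -> merged; set of 3 now {0, 1, 2, 3, 4, 5, 6, 8, 9, 10, 11, 13, 14, 15}
Step 22: union(0, 1) -> already same set; set of 0 now {0, 1, 2, 3, 4, 5, 6, 8, 9, 10, 11, 13, 14, 15}
Step 23: union(9, 3) -> already same set; set of 9 now {0, 1, 2, 3, 4, 5, 6, 8, 9, 10, 11, 13, 14, 15}
Step 24: union(13, 0) -> already same set; set of 13 now {0, 1, 2, 3, 4, 5, 6, 8, 9, 10, 11, 13, 14, 15}
Step 25: union(8, 5) -> already same set; set of 8 now {0, 1, 2, 3, 4, 5, 6, 8, 9, 10, 11, 13, 14, 15}
Set of 9: {0, 1, 2, 3, 4, 5, 6, 8, 9, 10, 11, 13, 14, 15}; 12 is not a member.

Answer: no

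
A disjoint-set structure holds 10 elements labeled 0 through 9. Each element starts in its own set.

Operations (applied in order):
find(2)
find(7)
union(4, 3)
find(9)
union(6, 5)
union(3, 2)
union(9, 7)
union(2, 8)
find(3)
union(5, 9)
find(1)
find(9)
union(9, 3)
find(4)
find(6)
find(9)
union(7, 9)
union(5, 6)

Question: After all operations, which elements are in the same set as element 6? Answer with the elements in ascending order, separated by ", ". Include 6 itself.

Step 1: find(2) -> no change; set of 2 is {2}
Step 2: find(7) -> no change; set of 7 is {7}
Step 3: union(4, 3) -> merged; set of 4 now {3, 4}
Step 4: find(9) -> no change; set of 9 is {9}
Step 5: union(6, 5) -> merged; set of 6 now {5, 6}
Step 6: union(3, 2) -> merged; set of 3 now {2, 3, 4}
Step 7: union(9, 7) -> merged; set of 9 now {7, 9}
Step 8: union(2, 8) -> merged; set of 2 now {2, 3, 4, 8}
Step 9: find(3) -> no change; set of 3 is {2, 3, 4, 8}
Step 10: union(5, 9) -> merged; set of 5 now {5, 6, 7, 9}
Step 11: find(1) -> no change; set of 1 is {1}
Step 12: find(9) -> no change; set of 9 is {5, 6, 7, 9}
Step 13: union(9, 3) -> merged; set of 9 now {2, 3, 4, 5, 6, 7, 8, 9}
Step 14: find(4) -> no change; set of 4 is {2, 3, 4, 5, 6, 7, 8, 9}
Step 15: find(6) -> no change; set of 6 is {2, 3, 4, 5, 6, 7, 8, 9}
Step 16: find(9) -> no change; set of 9 is {2, 3, 4, 5, 6, 7, 8, 9}
Step 17: union(7, 9) -> already same set; set of 7 now {2, 3, 4, 5, 6, 7, 8, 9}
Step 18: union(5, 6) -> already same set; set of 5 now {2, 3, 4, 5, 6, 7, 8, 9}
Component of 6: {2, 3, 4, 5, 6, 7, 8, 9}

Answer: 2, 3, 4, 5, 6, 7, 8, 9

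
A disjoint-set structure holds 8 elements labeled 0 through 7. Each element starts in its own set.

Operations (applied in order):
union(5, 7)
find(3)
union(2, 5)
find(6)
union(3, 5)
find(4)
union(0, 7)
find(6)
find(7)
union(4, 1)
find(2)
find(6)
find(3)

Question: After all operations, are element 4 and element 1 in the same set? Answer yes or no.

Answer: yes

Derivation:
Step 1: union(5, 7) -> merged; set of 5 now {5, 7}
Step 2: find(3) -> no change; set of 3 is {3}
Step 3: union(2, 5) -> merged; set of 2 now {2, 5, 7}
Step 4: find(6) -> no change; set of 6 is {6}
Step 5: union(3, 5) -> merged; set of 3 now {2, 3, 5, 7}
Step 6: find(4) -> no change; set of 4 is {4}
Step 7: union(0, 7) -> merged; set of 0 now {0, 2, 3, 5, 7}
Step 8: find(6) -> no change; set of 6 is {6}
Step 9: find(7) -> no change; set of 7 is {0, 2, 3, 5, 7}
Step 10: union(4, 1) -> merged; set of 4 now {1, 4}
Step 11: find(2) -> no change; set of 2 is {0, 2, 3, 5, 7}
Step 12: find(6) -> no change; set of 6 is {6}
Step 13: find(3) -> no change; set of 3 is {0, 2, 3, 5, 7}
Set of 4: {1, 4}; 1 is a member.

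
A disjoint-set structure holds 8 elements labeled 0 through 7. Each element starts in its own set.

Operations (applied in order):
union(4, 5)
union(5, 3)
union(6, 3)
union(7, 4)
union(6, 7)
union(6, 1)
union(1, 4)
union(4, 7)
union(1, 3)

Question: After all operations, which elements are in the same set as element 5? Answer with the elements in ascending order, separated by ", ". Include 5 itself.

Answer: 1, 3, 4, 5, 6, 7

Derivation:
Step 1: union(4, 5) -> merged; set of 4 now {4, 5}
Step 2: union(5, 3) -> merged; set of 5 now {3, 4, 5}
Step 3: union(6, 3) -> merged; set of 6 now {3, 4, 5, 6}
Step 4: union(7, 4) -> merged; set of 7 now {3, 4, 5, 6, 7}
Step 5: union(6, 7) -> already same set; set of 6 now {3, 4, 5, 6, 7}
Step 6: union(6, 1) -> merged; set of 6 now {1, 3, 4, 5, 6, 7}
Step 7: union(1, 4) -> already same set; set of 1 now {1, 3, 4, 5, 6, 7}
Step 8: union(4, 7) -> already same set; set of 4 now {1, 3, 4, 5, 6, 7}
Step 9: union(1, 3) -> already same set; set of 1 now {1, 3, 4, 5, 6, 7}
Component of 5: {1, 3, 4, 5, 6, 7}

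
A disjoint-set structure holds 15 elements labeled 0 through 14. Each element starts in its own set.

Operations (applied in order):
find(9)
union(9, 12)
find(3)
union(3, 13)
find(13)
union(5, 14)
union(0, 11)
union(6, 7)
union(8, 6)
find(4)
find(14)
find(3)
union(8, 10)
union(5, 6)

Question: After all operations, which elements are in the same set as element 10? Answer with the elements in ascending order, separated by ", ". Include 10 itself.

Answer: 5, 6, 7, 8, 10, 14

Derivation:
Step 1: find(9) -> no change; set of 9 is {9}
Step 2: union(9, 12) -> merged; set of 9 now {9, 12}
Step 3: find(3) -> no change; set of 3 is {3}
Step 4: union(3, 13) -> merged; set of 3 now {3, 13}
Step 5: find(13) -> no change; set of 13 is {3, 13}
Step 6: union(5, 14) -> merged; set of 5 now {5, 14}
Step 7: union(0, 11) -> merged; set of 0 now {0, 11}
Step 8: union(6, 7) -> merged; set of 6 now {6, 7}
Step 9: union(8, 6) -> merged; set of 8 now {6, 7, 8}
Step 10: find(4) -> no change; set of 4 is {4}
Step 11: find(14) -> no change; set of 14 is {5, 14}
Step 12: find(3) -> no change; set of 3 is {3, 13}
Step 13: union(8, 10) -> merged; set of 8 now {6, 7, 8, 10}
Step 14: union(5, 6) -> merged; set of 5 now {5, 6, 7, 8, 10, 14}
Component of 10: {5, 6, 7, 8, 10, 14}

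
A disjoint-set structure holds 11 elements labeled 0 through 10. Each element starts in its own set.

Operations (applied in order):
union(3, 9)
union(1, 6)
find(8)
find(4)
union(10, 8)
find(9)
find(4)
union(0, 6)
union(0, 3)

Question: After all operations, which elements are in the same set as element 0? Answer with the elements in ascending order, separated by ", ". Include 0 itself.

Answer: 0, 1, 3, 6, 9

Derivation:
Step 1: union(3, 9) -> merged; set of 3 now {3, 9}
Step 2: union(1, 6) -> merged; set of 1 now {1, 6}
Step 3: find(8) -> no change; set of 8 is {8}
Step 4: find(4) -> no change; set of 4 is {4}
Step 5: union(10, 8) -> merged; set of 10 now {8, 10}
Step 6: find(9) -> no change; set of 9 is {3, 9}
Step 7: find(4) -> no change; set of 4 is {4}
Step 8: union(0, 6) -> merged; set of 0 now {0, 1, 6}
Step 9: union(0, 3) -> merged; set of 0 now {0, 1, 3, 6, 9}
Component of 0: {0, 1, 3, 6, 9}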